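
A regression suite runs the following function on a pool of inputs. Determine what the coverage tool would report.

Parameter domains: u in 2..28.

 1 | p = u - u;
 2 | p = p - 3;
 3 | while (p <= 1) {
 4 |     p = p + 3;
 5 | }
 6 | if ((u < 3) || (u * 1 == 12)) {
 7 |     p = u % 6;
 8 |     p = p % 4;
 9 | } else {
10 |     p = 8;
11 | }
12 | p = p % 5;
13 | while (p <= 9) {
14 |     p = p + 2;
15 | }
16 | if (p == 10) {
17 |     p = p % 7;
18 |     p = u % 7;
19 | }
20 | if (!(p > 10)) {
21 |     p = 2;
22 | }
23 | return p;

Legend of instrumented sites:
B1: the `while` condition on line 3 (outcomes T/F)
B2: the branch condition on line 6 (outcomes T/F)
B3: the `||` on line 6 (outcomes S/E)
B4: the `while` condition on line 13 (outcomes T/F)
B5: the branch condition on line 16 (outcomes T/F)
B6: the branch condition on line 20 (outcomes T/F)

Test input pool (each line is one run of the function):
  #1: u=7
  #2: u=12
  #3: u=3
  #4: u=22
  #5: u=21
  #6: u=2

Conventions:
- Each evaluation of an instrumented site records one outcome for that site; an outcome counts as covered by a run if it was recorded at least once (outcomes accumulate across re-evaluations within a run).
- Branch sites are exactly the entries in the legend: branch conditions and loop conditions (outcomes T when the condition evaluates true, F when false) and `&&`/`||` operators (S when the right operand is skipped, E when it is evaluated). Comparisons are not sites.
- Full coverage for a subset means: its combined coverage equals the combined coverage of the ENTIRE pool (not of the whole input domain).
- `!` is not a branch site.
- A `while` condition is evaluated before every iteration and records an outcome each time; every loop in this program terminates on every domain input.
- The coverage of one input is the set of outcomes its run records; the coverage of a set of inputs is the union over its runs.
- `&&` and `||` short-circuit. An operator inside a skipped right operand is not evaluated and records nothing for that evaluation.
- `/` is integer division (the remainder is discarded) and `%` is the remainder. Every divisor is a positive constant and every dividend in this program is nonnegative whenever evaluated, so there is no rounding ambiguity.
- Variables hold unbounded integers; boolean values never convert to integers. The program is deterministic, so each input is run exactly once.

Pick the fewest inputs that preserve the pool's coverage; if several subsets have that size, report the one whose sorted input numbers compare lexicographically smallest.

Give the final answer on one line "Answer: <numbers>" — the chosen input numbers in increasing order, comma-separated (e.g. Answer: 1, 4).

input #1 (u=7): events B1->T, B1->T, B1->F, B3->E, B2->F, B4->T, B4->T, B4->T, B4->T, B4->F, B5->F, B6->F; covers B1=T, B1=F, B2=F, B3=E, B4=T, B4=F, B5=F, B6=F
input #2 (u=12): events B1->T, B1->T, B1->F, B3->E, B2->T, B4->T, B4->T, B4->T, B4->T, B4->T, B4->F, B5->T, B6->T; covers B1=T, B1=F, B2=T, B3=E, B4=T, B4=F, B5=T, B6=T
input #3 (u=3): events B1->T, B1->T, B1->F, B3->E, B2->F, B4->T, B4->T, B4->T, B4->T, B4->F, B5->F, B6->F; covers B1=T, B1=F, B2=F, B3=E, B4=T, B4=F, B5=F, B6=F
input #4 (u=22): events B1->T, B1->T, B1->F, B3->E, B2->F, B4->T, B4->T, B4->T, B4->T, B4->F, B5->F, B6->F; covers B1=T, B1=F, B2=F, B3=E, B4=T, B4=F, B5=F, B6=F
input #5 (u=21): events B1->T, B1->T, B1->F, B3->E, B2->F, B4->T, B4->T, B4->T, B4->T, B4->F, B5->F, B6->F; covers B1=T, B1=F, B2=F, B3=E, B4=T, B4=F, B5=F, B6=F
input #6 (u=2): events B1->T, B1->T, B1->F, B3->S, B2->T, B4->T, B4->T, B4->T, B4->T, B4->F, B5->T, B6->T; covers B1=T, B1=F, B2=T, B3=S, B4=T, B4=F, B5=T, B6=T
union over all inputs: B1=T, B1=F, B2=T, B2=F, B3=S, B3=E, B4=T, B4=F, B5=T, B5=F, B6=T, B6=F (12 outcomes)
checked all size-1 subsets: none covers 12 outcomes (max 8/12)
inputs {1, 6} (size 2) cover everything; no size-2 subset with a lexicographically smaller index list covers all 12

Answer: 1, 6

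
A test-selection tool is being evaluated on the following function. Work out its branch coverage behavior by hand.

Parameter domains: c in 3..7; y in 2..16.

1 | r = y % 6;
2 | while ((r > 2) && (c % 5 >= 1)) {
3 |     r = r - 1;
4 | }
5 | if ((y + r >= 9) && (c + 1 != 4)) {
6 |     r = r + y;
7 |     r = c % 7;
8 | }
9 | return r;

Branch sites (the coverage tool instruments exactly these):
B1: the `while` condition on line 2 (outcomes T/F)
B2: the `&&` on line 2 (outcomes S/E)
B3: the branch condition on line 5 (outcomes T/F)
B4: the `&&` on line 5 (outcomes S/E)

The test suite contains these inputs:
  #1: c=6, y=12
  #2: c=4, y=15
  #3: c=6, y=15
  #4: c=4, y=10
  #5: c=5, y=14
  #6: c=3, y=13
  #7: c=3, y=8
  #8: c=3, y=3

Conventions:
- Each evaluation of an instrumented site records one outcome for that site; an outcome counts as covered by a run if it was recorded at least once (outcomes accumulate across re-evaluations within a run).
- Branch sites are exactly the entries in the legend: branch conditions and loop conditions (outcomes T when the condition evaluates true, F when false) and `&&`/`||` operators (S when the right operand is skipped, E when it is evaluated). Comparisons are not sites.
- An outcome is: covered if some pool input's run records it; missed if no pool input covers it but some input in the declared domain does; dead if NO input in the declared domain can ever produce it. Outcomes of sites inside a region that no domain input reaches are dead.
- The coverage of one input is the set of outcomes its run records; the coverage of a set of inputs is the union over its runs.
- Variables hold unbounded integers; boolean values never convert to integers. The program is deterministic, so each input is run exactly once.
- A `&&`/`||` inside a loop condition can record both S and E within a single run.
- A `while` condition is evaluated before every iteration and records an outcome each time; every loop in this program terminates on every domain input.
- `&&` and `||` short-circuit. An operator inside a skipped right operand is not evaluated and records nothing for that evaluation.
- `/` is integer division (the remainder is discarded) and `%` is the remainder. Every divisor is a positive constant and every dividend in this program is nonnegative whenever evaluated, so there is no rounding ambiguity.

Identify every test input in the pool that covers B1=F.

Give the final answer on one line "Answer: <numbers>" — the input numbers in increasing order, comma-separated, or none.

input #1 (c=6, y=12): hits B1=F
input #2 (c=4, y=15): hits B1=F
input #3 (c=6, y=15): hits B1=F
input #4 (c=4, y=10): hits B1=F
input #5 (c=5, y=14): hits B1=F
input #6 (c=3, y=13): hits B1=F
input #7 (c=3, y=8): hits B1=F
input #8 (c=3, y=3): hits B1=F

Answer: 1, 2, 3, 4, 5, 6, 7, 8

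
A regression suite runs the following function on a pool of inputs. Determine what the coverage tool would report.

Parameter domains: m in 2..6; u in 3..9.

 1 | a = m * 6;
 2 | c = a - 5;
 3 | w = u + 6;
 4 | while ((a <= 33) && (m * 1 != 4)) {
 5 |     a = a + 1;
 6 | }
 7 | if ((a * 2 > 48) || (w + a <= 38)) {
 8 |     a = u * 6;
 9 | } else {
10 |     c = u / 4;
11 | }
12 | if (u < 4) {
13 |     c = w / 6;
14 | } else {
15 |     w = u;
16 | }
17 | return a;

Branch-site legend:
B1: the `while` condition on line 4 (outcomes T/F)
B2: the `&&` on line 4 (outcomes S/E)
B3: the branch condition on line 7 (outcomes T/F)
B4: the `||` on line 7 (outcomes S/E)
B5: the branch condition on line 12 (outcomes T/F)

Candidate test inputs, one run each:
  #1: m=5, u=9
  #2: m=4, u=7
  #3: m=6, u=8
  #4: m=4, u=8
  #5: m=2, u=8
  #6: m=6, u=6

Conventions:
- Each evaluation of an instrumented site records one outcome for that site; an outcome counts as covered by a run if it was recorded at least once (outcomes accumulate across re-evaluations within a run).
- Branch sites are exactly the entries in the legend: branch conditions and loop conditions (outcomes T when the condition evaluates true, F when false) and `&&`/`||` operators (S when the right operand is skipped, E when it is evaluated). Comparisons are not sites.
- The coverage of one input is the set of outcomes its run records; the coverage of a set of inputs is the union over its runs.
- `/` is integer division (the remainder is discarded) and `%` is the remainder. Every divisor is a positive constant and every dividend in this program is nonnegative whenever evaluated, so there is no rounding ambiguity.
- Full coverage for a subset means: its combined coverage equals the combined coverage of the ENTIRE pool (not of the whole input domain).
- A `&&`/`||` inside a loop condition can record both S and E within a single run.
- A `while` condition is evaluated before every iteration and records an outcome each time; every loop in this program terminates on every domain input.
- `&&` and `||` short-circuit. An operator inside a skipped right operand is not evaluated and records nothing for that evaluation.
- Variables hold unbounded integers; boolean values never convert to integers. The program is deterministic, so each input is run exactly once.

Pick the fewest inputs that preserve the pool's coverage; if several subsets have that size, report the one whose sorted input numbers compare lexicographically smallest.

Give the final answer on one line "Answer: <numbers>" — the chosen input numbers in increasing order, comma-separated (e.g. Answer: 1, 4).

run #1 (m=5, u=9) runs B2->E, B1->T, B2->E, B1->T, B2->E, B1->T, B2->E, B1->T, B2->S, B1->F, B4->S, B3->T, B5->F; records B1=T, B1=F, B2=S, B2=E, B3=T, B4=S, B5=F
run #2 (m=4, u=7) runs B2->E, B1->F, B4->E, B3->T, B5->F; records B1=F, B2=E, B3=T, B4=E, B5=F
run #3 (m=6, u=8) runs B2->S, B1->F, B4->S, B3->T, B5->F; records B1=F, B2=S, B3=T, B4=S, B5=F
run #4 (m=4, u=8) runs B2->E, B1->F, B4->E, B3->T, B5->F; records B1=F, B2=E, B3=T, B4=E, B5=F
run #5 (m=2, u=8) runs B2->E, B1->T, B2->E, B1->T, B2->E, B1->T, B2->E, B1->T, B2->E, B1->T, B2->E, B1->T, B2->E, B1->T, ...; records B1=T, B1=F, B2=S, B2=E, B3=T, B4=S, B5=F
run #6 (m=6, u=6) runs B2->S, B1->F, B4->S, B3->T, B5->F; records B1=F, B2=S, B3=T, B4=S, B5=F
together the pool reaches 8 outcomes: B1=T, B1=F, B2=S, B2=E, B3=T, B4=S, B4=E, B5=F
no size-1 subset reaches all 8 outcomes (best union: 7/8)
inputs {1, 2} (size 2) cover everything; no size-2 subset with a lexicographically smaller index list covers all 8

Answer: 1, 2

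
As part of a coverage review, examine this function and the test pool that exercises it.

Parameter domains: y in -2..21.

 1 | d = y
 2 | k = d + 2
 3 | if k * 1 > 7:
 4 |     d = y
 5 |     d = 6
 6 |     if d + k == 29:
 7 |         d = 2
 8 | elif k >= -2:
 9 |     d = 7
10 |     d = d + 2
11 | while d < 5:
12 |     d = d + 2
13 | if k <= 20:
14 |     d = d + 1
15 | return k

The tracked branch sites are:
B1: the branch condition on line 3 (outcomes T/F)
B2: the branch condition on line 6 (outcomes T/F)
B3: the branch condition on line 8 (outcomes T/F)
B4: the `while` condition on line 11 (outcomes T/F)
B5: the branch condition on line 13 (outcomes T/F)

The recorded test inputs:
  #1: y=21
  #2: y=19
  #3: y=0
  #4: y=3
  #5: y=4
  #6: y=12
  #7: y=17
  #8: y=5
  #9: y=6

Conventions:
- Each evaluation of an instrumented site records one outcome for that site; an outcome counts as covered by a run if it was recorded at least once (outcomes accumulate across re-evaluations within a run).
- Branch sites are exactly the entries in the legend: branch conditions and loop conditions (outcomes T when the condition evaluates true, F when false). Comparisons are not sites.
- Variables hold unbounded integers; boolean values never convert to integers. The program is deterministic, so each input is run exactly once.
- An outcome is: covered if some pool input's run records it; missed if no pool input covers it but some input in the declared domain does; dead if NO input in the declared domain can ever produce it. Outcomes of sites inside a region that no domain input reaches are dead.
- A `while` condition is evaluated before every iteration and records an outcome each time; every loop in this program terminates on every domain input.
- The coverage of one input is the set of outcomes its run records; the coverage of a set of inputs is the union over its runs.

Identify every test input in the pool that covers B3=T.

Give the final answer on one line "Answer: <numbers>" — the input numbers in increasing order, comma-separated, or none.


input #1 (y=21): never hits B3=T
input #2 (y=19): never hits B3=T
input #3 (y=0): hits B3=T
input #4 (y=3): hits B3=T
input #5 (y=4): hits B3=T
input #6 (y=12): never hits B3=T
input #7 (y=17): never hits B3=T
input #8 (y=5): hits B3=T
input #9 (y=6): never hits B3=T
Answer: 3, 4, 5, 8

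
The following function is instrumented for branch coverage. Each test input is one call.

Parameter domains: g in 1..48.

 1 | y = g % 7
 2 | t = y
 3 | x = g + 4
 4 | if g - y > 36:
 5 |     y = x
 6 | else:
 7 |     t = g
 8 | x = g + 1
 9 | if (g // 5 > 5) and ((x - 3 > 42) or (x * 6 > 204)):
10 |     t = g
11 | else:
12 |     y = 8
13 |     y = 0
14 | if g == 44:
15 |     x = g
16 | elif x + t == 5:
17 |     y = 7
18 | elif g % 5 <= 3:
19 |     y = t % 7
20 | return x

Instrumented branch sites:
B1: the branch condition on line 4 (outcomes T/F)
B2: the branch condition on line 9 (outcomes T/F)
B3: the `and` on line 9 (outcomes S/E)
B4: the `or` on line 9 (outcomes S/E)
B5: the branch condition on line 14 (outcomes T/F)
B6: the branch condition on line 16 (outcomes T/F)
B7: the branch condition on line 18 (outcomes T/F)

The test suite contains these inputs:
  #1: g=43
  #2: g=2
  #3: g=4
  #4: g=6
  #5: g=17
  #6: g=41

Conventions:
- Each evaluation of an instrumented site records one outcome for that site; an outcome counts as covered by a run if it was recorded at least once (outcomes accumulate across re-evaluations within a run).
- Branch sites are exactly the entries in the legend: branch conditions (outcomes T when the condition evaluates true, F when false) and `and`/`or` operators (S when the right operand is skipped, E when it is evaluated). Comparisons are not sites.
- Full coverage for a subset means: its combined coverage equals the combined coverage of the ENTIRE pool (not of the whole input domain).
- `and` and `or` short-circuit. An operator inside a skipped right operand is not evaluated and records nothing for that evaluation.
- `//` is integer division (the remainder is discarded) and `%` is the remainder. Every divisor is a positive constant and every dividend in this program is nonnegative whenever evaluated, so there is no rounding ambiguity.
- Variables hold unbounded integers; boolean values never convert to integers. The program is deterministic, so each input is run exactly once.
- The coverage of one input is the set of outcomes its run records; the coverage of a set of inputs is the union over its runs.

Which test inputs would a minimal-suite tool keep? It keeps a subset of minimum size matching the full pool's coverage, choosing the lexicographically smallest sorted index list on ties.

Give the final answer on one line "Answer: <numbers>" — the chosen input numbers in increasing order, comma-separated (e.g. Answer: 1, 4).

input #1 (g=43): events B1->T, B3->E, B4->E, B2->T, B5->F, B6->F, B7->T; covers B1=T, B2=T, B3=E, B4=E, B5=F, B6=F, B7=T
input #2 (g=2): events B1->F, B3->S, B2->F, B5->F, B6->T; covers B1=F, B2=F, B3=S, B5=F, B6=T
input #3 (g=4): events B1->F, B3->S, B2->F, B5->F, B6->F, B7->F; covers B1=F, B2=F, B3=S, B5=F, B6=F, B7=F
input #4 (g=6): events B1->F, B3->S, B2->F, B5->F, B6->F, B7->T; covers B1=F, B2=F, B3=S, B5=F, B6=F, B7=T
input #5 (g=17): events B1->F, B3->S, B2->F, B5->F, B6->F, B7->T; covers B1=F, B2=F, B3=S, B5=F, B6=F, B7=T
input #6 (g=41): events B1->F, B3->E, B4->E, B2->T, B5->F, B6->F, B7->T; covers B1=F, B2=T, B3=E, B4=E, B5=F, B6=F, B7=T
pool-wide coverage (12 outcomes): B1=T, B1=F, B2=T, B2=F, B3=S, B3=E, B4=E, B5=F, B6=T, B6=F, B7=T, B7=F
no size-1 subset reaches all 12 outcomes (best union: 7/12)
no size-2 subset reaches all 12 outcomes (best union: 11/12)
inputs {1, 2, 3} (size 3) cover everything; no size-3 subset with a lexicographically smaller index list covers all 12

Answer: 1, 2, 3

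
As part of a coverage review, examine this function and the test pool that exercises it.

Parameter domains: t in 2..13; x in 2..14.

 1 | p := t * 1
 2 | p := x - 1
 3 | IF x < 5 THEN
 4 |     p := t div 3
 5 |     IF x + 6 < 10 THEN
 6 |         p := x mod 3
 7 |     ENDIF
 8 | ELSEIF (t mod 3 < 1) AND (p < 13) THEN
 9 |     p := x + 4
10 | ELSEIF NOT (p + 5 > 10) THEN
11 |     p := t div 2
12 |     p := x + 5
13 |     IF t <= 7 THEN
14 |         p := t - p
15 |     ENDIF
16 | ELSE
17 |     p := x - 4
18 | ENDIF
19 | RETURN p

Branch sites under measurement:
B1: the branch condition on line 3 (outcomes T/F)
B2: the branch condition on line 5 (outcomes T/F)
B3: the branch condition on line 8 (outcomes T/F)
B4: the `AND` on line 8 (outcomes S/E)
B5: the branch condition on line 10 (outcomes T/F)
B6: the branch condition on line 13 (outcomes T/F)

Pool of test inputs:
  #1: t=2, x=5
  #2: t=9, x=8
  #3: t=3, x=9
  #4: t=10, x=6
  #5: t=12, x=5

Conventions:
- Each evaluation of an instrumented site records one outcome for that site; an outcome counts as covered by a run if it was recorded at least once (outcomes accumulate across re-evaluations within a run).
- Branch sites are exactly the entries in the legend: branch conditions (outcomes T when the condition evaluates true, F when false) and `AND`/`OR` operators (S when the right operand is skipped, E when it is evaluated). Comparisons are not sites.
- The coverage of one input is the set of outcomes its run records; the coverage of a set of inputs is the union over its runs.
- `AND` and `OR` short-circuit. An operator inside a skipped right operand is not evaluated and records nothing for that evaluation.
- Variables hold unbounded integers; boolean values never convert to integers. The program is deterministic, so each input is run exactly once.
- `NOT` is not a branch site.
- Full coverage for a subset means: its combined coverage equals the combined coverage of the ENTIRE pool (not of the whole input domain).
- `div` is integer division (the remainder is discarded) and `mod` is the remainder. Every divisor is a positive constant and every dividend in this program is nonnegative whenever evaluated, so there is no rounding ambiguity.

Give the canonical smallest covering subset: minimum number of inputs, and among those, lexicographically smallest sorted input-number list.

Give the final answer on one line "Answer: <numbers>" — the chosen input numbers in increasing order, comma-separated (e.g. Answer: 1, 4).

input #1, t=2, x=5: outcomes B1=F, B3=F, B4=S, B5=T, B6=T
input #2, t=9, x=8: outcomes B1=F, B3=T, B4=E
input #3, t=3, x=9: outcomes B1=F, B3=T, B4=E
input #4, t=10, x=6: outcomes B1=F, B3=F, B4=S, B5=T, B6=F
input #5, t=12, x=5: outcomes B1=F, B3=T, B4=E
together the pool reaches 8 outcomes: B1=F, B3=T, B3=F, B4=S, B4=E, B5=T, B6=T, B6=F
size 1 is not enough: best union over all size-1 subsets is 5/8
size 2 is not enough: best union over all size-2 subsets is 7/8
at size 3, {1, 2, 4} reaches all 8 outcomes; every lexicographically earlier size-3 subset fails

Answer: 1, 2, 4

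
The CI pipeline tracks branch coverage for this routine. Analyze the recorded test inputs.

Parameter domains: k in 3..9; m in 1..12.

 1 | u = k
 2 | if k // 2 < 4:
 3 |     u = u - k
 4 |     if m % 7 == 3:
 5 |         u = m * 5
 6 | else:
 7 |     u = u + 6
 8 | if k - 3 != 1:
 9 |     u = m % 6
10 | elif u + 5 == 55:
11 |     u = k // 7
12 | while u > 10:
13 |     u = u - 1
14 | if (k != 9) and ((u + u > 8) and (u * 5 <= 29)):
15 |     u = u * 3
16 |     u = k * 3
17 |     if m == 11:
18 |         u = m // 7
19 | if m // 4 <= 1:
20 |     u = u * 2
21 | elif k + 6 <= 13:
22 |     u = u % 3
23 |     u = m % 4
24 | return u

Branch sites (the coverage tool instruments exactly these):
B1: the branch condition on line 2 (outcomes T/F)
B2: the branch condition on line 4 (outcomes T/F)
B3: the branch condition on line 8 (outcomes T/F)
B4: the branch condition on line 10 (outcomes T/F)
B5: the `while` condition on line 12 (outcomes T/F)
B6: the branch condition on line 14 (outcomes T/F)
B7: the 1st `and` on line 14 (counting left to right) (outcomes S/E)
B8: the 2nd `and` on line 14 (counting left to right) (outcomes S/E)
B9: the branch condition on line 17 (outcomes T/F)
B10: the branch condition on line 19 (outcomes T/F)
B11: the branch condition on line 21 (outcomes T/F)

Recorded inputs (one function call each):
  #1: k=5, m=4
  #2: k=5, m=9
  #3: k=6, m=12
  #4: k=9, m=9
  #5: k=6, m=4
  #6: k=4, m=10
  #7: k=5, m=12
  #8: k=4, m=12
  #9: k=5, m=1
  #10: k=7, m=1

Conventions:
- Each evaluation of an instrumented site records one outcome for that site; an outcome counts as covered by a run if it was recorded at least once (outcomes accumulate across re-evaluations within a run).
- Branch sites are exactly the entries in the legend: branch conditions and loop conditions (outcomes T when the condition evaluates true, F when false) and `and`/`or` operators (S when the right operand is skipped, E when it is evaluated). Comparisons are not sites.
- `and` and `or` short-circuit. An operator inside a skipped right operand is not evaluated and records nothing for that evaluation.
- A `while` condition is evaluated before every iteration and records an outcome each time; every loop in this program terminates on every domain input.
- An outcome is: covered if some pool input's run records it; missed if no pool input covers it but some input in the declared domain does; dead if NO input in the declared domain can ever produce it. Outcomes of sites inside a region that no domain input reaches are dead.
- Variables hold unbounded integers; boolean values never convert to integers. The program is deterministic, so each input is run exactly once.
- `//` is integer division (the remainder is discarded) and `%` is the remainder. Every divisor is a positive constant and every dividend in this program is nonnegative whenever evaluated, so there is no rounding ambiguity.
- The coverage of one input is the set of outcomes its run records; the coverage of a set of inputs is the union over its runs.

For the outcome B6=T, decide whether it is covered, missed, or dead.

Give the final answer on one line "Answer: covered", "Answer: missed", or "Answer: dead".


no pool input records B6=T
but domain input (k=3, m=5) does record it -> reachable, so missed
Answer: missed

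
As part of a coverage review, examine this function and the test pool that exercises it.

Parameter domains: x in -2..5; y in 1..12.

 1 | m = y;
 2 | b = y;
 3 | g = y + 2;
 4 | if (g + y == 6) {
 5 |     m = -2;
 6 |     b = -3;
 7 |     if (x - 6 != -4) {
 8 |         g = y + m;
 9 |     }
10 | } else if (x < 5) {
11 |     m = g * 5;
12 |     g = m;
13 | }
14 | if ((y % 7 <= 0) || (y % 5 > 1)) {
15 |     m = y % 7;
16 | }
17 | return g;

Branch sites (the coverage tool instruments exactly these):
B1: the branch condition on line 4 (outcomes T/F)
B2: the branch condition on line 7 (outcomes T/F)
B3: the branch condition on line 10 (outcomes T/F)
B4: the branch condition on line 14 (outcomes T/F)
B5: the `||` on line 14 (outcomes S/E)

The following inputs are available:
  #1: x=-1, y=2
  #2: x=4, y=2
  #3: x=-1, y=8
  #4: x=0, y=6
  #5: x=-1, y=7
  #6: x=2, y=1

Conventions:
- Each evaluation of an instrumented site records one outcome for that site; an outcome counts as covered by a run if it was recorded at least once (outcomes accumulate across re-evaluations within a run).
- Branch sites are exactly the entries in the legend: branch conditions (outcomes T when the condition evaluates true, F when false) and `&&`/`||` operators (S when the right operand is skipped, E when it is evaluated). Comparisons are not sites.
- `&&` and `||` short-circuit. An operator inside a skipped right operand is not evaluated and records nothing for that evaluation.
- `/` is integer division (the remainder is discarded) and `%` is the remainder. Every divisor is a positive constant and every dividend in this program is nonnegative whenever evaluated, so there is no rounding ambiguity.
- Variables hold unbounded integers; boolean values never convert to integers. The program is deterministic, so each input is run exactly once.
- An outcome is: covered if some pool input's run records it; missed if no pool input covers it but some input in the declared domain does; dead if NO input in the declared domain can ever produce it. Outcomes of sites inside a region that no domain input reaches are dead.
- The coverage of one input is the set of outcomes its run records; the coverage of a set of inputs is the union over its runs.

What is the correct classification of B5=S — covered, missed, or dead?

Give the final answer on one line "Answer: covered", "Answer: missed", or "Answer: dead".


B5=S is recorded by pool input(s) 5 -> covered
Answer: covered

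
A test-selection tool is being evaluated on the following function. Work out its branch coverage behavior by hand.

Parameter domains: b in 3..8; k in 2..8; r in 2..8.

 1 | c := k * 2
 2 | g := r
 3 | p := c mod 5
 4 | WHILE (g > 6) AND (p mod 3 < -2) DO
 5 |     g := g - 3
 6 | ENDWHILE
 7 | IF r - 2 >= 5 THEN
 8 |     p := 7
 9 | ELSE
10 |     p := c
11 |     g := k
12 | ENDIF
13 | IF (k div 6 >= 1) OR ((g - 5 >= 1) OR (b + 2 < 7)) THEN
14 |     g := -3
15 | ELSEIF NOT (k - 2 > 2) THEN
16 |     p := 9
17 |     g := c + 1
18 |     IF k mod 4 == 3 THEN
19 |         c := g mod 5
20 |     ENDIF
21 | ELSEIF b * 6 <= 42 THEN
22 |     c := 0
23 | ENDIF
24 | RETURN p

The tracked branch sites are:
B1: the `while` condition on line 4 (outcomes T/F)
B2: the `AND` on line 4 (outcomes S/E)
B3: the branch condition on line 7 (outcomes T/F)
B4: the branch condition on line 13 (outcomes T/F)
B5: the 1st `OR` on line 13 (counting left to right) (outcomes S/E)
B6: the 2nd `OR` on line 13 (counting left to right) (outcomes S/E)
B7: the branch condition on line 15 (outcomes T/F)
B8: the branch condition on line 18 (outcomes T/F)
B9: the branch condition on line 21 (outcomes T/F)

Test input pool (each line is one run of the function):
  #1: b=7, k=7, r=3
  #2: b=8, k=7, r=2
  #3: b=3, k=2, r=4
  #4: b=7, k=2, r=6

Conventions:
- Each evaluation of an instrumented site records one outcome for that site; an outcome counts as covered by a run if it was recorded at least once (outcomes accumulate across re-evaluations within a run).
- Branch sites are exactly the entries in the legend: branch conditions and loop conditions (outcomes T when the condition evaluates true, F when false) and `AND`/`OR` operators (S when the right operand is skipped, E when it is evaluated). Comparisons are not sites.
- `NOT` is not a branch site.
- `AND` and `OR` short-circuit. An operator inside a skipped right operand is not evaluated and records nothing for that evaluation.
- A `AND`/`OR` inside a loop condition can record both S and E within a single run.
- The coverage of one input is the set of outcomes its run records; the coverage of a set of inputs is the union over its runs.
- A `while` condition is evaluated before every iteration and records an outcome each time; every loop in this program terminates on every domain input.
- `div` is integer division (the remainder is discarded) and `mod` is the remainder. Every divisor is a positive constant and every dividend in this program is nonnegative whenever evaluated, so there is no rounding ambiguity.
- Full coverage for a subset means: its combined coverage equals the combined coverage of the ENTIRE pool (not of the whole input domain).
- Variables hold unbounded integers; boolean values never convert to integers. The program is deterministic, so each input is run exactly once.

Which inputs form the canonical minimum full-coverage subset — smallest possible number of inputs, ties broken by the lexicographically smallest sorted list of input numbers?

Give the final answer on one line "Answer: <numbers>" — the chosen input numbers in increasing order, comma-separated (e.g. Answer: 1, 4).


input #1, b=7, k=7, r=3: events B2->S, B1->F, B3->F, B5->S, B4->T; outcomes B1=F, B2=S, B3=F, B4=T, B5=S
input #2, b=8, k=7, r=2: events B2->S, B1->F, B3->F, B5->S, B4->T; outcomes B1=F, B2=S, B3=F, B4=T, B5=S
input #3, b=3, k=2, r=4: events B2->S, B1->F, B3->F, B5->E, B6->E, B4->T; outcomes B1=F, B2=S, B3=F, B4=T, B5=E, B6=E
input #4, b=7, k=2, r=6: events B2->S, B1->F, B3->F, B5->E, B6->E, B4->F, B7->T, B8->F; outcomes B1=F, B2=S, B3=F, B4=F, B5=E, B6=E, B7=T, B8=F
pool-wide coverage (10 outcomes): B1=F, B2=S, B3=F, B4=T, B4=F, B5=S, B5=E, B6=E, B7=T, B8=F
no size-1 subset reaches all 10 outcomes (best union: 8/10)
size 2: inputs {1, 4} cover all 10 outcomes, and no lexicographically smaller subset of this size does
Answer: 1, 4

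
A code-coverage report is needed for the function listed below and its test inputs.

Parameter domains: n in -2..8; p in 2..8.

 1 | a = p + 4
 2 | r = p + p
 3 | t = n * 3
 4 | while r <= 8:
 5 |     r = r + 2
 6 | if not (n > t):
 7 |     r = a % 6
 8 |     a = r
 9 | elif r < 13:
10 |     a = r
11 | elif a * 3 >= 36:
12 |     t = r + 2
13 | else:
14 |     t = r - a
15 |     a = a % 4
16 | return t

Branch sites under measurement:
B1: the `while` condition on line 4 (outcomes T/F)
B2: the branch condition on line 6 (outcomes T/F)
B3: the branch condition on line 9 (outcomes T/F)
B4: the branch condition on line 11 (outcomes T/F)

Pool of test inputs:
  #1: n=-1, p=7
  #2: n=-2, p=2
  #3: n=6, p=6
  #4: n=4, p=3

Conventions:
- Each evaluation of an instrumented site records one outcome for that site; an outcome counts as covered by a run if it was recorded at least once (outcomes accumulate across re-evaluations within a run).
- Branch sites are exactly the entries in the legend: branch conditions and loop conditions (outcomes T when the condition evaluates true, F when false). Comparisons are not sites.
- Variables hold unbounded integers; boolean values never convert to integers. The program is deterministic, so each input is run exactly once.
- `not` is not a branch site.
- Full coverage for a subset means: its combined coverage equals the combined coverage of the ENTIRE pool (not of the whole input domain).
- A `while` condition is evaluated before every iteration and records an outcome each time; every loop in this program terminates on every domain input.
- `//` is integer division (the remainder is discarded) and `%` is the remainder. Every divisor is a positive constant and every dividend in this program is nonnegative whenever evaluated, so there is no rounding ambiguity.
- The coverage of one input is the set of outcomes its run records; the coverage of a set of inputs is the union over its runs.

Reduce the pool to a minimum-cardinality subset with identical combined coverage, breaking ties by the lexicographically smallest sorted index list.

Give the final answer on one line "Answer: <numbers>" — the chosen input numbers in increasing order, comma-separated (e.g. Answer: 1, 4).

input #1 (n=-1, p=7): covers B1=F, B2=F, B3=F, B4=F
input #2 (n=-2, p=2): covers B1=T, B1=F, B2=F, B3=T
input #3 (n=6, p=6): covers B1=F, B2=T
input #4 (n=4, p=3): covers B1=T, B1=F, B2=T
union over all inputs: B1=T, B1=F, B2=T, B2=F, B3=T, B3=F, B4=F (7 outcomes)
every size-1 subset falls short of the 7 outcomes (best: 4/7)
every size-2 subset falls short of the 7 outcomes (best: 6/7)
the canonical winner is {1, 2, 3}: size 3, full 7-outcome coverage, earliest index list among size-3 covers

Answer: 1, 2, 3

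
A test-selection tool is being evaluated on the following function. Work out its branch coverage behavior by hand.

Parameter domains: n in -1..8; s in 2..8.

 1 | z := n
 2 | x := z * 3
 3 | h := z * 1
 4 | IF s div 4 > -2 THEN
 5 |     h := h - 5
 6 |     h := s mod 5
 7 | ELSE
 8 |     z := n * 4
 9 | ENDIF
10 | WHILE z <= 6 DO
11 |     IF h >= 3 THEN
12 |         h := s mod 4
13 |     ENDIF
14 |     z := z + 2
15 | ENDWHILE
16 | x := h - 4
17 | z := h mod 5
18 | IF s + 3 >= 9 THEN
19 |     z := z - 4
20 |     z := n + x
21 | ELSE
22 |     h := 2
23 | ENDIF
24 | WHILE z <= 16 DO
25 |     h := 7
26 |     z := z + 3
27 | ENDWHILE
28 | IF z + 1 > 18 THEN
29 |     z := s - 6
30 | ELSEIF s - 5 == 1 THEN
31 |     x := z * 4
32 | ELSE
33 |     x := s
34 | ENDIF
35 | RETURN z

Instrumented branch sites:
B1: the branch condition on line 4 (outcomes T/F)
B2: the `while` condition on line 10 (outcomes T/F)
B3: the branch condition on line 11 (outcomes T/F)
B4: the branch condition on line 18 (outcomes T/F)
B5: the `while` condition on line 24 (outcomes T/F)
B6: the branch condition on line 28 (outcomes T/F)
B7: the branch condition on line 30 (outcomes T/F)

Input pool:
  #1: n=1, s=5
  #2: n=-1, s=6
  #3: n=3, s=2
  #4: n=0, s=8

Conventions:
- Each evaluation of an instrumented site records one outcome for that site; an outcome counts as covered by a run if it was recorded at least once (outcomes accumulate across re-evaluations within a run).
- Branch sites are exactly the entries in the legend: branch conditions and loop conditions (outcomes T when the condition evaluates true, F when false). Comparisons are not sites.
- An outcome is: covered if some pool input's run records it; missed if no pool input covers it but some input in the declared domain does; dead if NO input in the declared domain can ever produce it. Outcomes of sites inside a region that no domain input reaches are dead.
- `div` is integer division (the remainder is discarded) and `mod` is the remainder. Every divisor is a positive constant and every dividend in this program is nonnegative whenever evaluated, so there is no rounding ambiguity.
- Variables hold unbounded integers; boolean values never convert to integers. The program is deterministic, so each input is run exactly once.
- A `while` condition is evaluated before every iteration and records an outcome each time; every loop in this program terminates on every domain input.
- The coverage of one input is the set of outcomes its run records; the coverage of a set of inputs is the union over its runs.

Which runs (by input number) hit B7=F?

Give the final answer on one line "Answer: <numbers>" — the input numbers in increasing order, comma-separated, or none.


input #1 (n=1, s=5): never hits B7=F
input #2 (n=-1, s=6): never hits B7=F
input #3 (n=3, s=2): hits B7=F
input #4 (n=0, s=8): hits B7=F
Answer: 3, 4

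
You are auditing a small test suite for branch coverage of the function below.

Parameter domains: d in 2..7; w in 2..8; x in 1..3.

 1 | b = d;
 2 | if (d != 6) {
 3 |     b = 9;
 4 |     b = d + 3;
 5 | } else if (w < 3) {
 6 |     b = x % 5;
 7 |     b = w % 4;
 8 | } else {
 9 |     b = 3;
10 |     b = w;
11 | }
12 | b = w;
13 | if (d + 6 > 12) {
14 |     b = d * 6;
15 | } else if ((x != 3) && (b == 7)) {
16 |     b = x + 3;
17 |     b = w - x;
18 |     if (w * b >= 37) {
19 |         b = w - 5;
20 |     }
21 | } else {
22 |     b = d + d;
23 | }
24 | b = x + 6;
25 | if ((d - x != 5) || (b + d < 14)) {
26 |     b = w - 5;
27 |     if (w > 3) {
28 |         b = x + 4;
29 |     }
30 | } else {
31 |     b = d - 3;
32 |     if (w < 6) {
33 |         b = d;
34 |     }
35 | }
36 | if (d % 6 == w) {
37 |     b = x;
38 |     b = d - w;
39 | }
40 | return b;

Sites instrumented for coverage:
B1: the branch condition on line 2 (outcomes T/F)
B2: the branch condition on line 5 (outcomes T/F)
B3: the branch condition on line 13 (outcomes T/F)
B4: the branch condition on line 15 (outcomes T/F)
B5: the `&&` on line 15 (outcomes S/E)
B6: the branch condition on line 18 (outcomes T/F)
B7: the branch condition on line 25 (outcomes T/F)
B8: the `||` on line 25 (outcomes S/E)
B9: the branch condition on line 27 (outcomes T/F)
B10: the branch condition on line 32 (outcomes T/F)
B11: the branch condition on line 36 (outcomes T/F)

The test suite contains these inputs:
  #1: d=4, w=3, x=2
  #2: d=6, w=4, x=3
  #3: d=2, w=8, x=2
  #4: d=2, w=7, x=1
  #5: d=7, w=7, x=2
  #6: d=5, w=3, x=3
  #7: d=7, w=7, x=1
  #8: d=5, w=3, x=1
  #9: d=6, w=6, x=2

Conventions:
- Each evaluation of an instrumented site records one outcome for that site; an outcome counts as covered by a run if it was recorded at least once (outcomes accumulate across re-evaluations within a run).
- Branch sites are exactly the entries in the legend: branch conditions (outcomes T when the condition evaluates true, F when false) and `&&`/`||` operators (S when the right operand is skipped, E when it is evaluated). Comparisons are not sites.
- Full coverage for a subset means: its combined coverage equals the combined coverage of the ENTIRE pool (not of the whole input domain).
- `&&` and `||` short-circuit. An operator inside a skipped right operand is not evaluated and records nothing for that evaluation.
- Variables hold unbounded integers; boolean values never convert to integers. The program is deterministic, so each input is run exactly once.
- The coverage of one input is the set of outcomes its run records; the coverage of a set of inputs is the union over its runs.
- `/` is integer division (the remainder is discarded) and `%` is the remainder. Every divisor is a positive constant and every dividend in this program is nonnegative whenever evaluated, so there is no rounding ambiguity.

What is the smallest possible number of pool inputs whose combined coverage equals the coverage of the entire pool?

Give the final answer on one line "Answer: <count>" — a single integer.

input #1, d=4, w=3, x=2: events B1->T, B3->F, B5->E, B4->F, B8->S, B7->T, B9->F, B11->F; outcomes B1=T, B3=F, B4=F, B5=E, B7=T, B8=S, B9=F, B11=F
input #2, d=6, w=4, x=3: events B1->F, B2->F, B3->F, B5->S, B4->F, B8->S, B7->T, B9->T, B11->F; outcomes B1=F, B2=F, B3=F, B4=F, B5=S, B7=T, B8=S, B9=T, B11=F
input #3, d=2, w=8, x=2: events B1->T, B3->F, B5->E, B4->F, B8->S, B7->T, B9->T, B11->F; outcomes B1=T, B3=F, B4=F, B5=E, B7=T, B8=S, B9=T, B11=F
input #4, d=2, w=7, x=1: events B1->T, B3->F, B5->E, B4->T, B6->T, B8->S, B7->T, B9->T, B11->F; outcomes B1=T, B3=F, B4=T, B5=E, B6=T, B7=T, B8=S, B9=T, B11=F
input #5, d=7, w=7, x=2: events B1->T, B3->T, B8->E, B7->F, B10->F, B11->F; outcomes B1=T, B3=T, B7=F, B8=E, B10=F, B11=F
input #6, d=5, w=3, x=3: events B1->T, B3->F, B5->S, B4->F, B8->S, B7->T, B9->F, B11->F; outcomes B1=T, B3=F, B4=F, B5=S, B7=T, B8=S, B9=F, B11=F
input #7, d=7, w=7, x=1: events B1->T, B3->T, B8->S, B7->T, B9->T, B11->F; outcomes B1=T, B3=T, B7=T, B8=S, B9=T, B11=F
input #8, d=5, w=3, x=1: events B1->T, B3->F, B5->E, B4->F, B8->S, B7->T, B9->F, B11->F; outcomes B1=T, B3=F, B4=F, B5=E, B7=T, B8=S, B9=F, B11=F
input #9, d=6, w=6, x=2: events B1->F, B2->F, B3->F, B5->E, B4->F, B8->S, B7->T, B9->T, B11->F; outcomes B1=F, B2=F, B3=F, B4=F, B5=E, B7=T, B8=S, B9=T, B11=F
pool-wide coverage (18 outcomes): B1=T, B1=F, B2=F, B3=T, B3=F, B4=T, B4=F, B5=S, B5=E, B6=T, B7=T, B7=F, B8=S, B8=E, B9=T, B9=F, B10=F, B11=F
every size-1 subset falls short of the 18 outcomes (best: 9/18)
every size-2 subset falls short of the 18 outcomes (best: 14/18)
every size-3 subset falls short of the 18 outcomes (best: 17/18)
inputs {1, 2, 4, 5} (size 4) cover everything; no size-4 subset with a lexicographically smaller index list covers all 18

Answer: 4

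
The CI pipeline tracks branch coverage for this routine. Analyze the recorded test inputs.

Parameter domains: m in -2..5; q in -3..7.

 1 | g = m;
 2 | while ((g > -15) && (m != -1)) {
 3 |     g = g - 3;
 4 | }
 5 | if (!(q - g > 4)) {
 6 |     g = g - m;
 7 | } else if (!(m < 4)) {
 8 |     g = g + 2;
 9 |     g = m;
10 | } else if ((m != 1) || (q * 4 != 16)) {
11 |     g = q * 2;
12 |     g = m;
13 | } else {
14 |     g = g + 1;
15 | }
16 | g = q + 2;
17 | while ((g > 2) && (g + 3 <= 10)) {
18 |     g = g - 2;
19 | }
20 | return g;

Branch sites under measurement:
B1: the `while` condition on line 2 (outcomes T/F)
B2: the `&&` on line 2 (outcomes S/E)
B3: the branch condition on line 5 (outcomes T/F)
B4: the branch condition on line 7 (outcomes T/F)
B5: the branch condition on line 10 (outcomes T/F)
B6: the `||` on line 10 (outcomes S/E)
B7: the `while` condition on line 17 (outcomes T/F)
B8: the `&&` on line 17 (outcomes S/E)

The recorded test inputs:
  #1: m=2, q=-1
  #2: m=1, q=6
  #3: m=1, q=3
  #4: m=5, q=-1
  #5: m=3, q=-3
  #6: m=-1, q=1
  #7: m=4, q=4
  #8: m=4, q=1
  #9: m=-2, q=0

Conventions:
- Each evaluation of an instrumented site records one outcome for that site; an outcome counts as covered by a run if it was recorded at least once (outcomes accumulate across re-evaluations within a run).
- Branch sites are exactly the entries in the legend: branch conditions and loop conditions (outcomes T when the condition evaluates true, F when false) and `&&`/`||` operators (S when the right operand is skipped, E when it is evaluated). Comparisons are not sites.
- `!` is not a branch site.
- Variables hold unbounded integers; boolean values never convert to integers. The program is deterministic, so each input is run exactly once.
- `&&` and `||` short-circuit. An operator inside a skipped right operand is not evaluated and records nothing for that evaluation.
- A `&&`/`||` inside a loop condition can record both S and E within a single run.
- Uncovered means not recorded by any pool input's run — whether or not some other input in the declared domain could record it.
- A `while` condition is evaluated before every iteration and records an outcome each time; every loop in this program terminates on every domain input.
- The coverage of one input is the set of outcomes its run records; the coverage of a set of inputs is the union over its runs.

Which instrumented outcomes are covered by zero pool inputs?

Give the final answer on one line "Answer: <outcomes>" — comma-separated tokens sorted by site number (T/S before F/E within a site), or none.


input #1 (m=2, q=-1): events B2->E, B1->T, B2->E, B1->T, B2->E, B1->T, B2->E, B1->T, B2->E, B1->T, B2->E, B1->T, B2->S, B1->F, ...; covers B1=T, B1=F, B2=S, B2=E, B3=F, B4=F, B5=T, B6=S, B7=F, B8=S
input #2 (m=1, q=6): events B2->E, B1->T, B2->E, B1->T, B2->E, B1->T, B2->E, B1->T, B2->E, B1->T, B2->E, B1->T, B2->S, B1->F, ...; covers B1=T, B1=F, B2=S, B2=E, B3=F, B4=F, B5=T, B6=E, B7=F, B8=E
input #3 (m=1, q=3): events B2->E, B1->T, B2->E, B1->T, B2->E, B1->T, B2->E, B1->T, B2->E, B1->T, B2->E, B1->T, B2->S, B1->F, ...; covers B1=T, B1=F, B2=S, B2=E, B3=F, B4=F, B5=T, B6=E, B7=T, B7=F, B8=S, B8=E
input #4 (m=5, q=-1): events B2->E, B1->T, B2->E, B1->T, B2->E, B1->T, B2->E, B1->T, B2->E, B1->T, B2->E, B1->T, B2->E, B1->T, ...; covers B1=T, B1=F, B2=S, B2=E, B3=F, B4=T, B7=F, B8=S
input #5 (m=3, q=-3): events B2->E, B1->T, B2->E, B1->T, B2->E, B1->T, B2->E, B1->T, B2->E, B1->T, B2->E, B1->T, B2->S, B1->F, ...; covers B1=T, B1=F, B2=S, B2=E, B3=F, B4=F, B5=T, B6=S, B7=F, B8=S
input #6 (m=-1, q=1): events B2->E, B1->F, B3->T, B8->E, B7->T, B8->S, B7->F; covers B1=F, B2=E, B3=T, B7=T, B7=F, B8=S, B8=E
input #7 (m=4, q=4): events B2->E, B1->T, B2->E, B1->T, B2->E, B1->T, B2->E, B1->T, B2->E, B1->T, B2->E, B1->T, B2->E, B1->T, ...; covers B1=T, B1=F, B2=S, B2=E, B3=F, B4=T, B7=T, B7=F, B8=S, B8=E
input #8 (m=4, q=1): events B2->E, B1->T, B2->E, B1->T, B2->E, B1->T, B2->E, B1->T, B2->E, B1->T, B2->E, B1->T, B2->E, B1->T, ...; covers B1=T, B1=F, B2=S, B2=E, B3=F, B4=T, B7=T, B7=F, B8=S, B8=E
input #9 (m=-2, q=0): events B2->E, B1->T, B2->E, B1->T, B2->E, B1->T, B2->E, B1->T, B2->E, B1->T, B2->S, B1->F, B3->F, B4->F, ...; covers B1=T, B1=F, B2=S, B2=E, B3=F, B4=F, B5=T, B6=S, B7=F, B8=S
union over the pool: B1=T, B1=F, B2=S, B2=E, B3=T, B3=F, B4=T, B4=F, B5=T, B6=S, B6=E, B7=T, B7=F, B8=S, B8=E
uncovered (1 of 16): B5=F
Answer: B5=F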